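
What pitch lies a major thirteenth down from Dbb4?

The thirteenth's letter: D down six letter names plus an octave → F.
Moving 21 semitones down from Dbb4 (the size of a major thirteenth) reaches Fbb2.

Fbb2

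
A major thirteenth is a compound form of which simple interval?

M6

Take out an octave (7 from the number): 13 − 7 = 6.
That makes a major thirteenth a compound major sixth — an octave plus a major sixth.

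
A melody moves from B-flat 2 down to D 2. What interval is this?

m6

Descending from Bb2 to D2 is the same interval as ascending D2 to Bb2.
D to B spans six letter names (D-E-F-G-A-B): a sixth.
D2 to Bb2 is 8 semitones, a half step short of the major sixth (9), so this is minor.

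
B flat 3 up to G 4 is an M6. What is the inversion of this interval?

The rule of nine gives the new number: 9 − 6 = 3, so a sixth becomes a third.
And major becomes minor under inversion, so we get a minor third.

minor 3rd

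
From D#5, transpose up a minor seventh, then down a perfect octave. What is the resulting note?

C#5

Up a minor seventh from D#5: C#6 (10 semitones up).
C#6 down a perfect octave → C#5 (12 semitones).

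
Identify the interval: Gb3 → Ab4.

M9

G to A spans two letter names (G-A), plus an octave — that makes it a ninth of some quality.
Gb3 to Ab4 is 14 semitones, matching the major ninth exactly, so the quality is major.
(Equivalently, a compound major second: a major second plus an octave.)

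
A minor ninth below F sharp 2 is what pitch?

Counting two letter names plus an octave down from F lands on E.
Moving 13 semitones down from F#2 (the size of a minor ninth) reaches E#1.

E sharp 1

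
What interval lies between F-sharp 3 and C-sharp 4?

P5

F to C spans five letter names (F-G-A-B-C) — that makes it a fifth of some quality.
Counting semitones, F#3→C#4 is 7, which is the perfect fifth.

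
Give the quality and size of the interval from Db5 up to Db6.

D to D is the same letter name, plus an octave: an octave.
The perfect octave spans 12 semitones, and Db5 to Db6 is exactly 12 semitones — so this is a perfect octave.

perfect octave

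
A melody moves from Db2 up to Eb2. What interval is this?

major second

D to E spans two letter names (D-E): a second.
The major second spans 2 semitones, and Db2 to Eb2 is exactly 2 semitones — so this is a major second.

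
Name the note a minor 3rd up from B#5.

Counting three letter names up from B lands on D.
Moving 3 semitones up from B#5 (the size of a minor third) reaches D#6.

D#6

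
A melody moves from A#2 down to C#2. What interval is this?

Descending from A#2 to C#2 is the same interval as ascending C#2 to A#2.
C to A spans six letter names (C-D-E-F-G-A) — that makes it a sixth of some quality.
Counting semitones, C#2→A#2 is 9, which is the major sixth.

major sixth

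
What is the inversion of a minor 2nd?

Inverted interval numbers add to nine, so a second pairs with a seventh (2 + 7 = 9).
And minor becomes major under inversion, so we get a major seventh.

major 7th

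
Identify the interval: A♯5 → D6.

A to D spans four letter names (A-B-C-D), so the interval is some kind of fourth.
A#5 to D6 spans 4 semitones — one semitone narrower than the perfect fourth (5) — giving a diminished fourth.

diminished 4th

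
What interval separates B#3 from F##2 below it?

Descending from B#3 to F##2 is the same interval as ascending F##2 to B#3.
F to B spans four letter names (F-G-A-B), plus an octave, so the interval is some kind of eleventh.
Counting semitones, F##2→B#3 is 17, which is the perfect eleventh.
(Equivalently, a compound perfect fourth: a perfect fourth plus an octave.)

perfect eleventh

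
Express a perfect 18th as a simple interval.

Each octave removed subtracts seven from the number: 18 − 14 = 4.
Quality carries through unchanged, so the simple form is a perfect fourth.

P4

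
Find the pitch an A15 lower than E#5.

E3

For a fifteenth the letter name doesn't change: still E, two octaves down.
Moving 25 semitones down from E#5 (the size of an augmented fifteenth) reaches E3.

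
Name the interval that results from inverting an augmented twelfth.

diminished fourth

First reduce the compound augmented twelfth to its simple form, an augmented fifth.
Inverted interval numbers add to nine, so a fifth pairs with a fourth (5 + 4 = 9).
The quality also flips — augmented becomes diminished — giving a diminished fourth.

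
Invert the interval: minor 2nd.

major 7th

Inverted interval numbers add to nine, so a second pairs with a seventh (2 + 7 = 9).
Quality inverts too: minor becomes major. That makes the inversion a major seventh.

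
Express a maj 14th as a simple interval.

major 7th

Each octave removed subtracts seven from the number: 14 − 7 = 7.
So a major fourteenth is an octave plus a major seventh. The quality is unchanged.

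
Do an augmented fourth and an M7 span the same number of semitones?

No

An augmented fourth spans 6 semitones; a major seventh spans 11 semitones. They differ by 5.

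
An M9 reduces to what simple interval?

major 2nd

Take out an octave (7 from the number): 9 − 7 = 2.
That makes a major ninth a compound major second — an octave plus a major second.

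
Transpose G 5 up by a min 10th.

B-flat 6

Three letters up from G (plus an octave) reaches B.
A minor tenth spans 15 semitones, so from G5 the target pitch is Bb6.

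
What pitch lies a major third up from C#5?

E#5

Counting three letter names up from C lands on E.
Moving 4 semitones up from C#5 (the size of a major third) reaches E#5.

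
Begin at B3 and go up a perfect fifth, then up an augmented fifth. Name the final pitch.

C##5

B3 up a perfect fifth → F#4 (7 semitones).
Up an augmented fifth from F#4: C##5 (8 semitones up).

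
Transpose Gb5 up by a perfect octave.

The letter stays G (same as the start), shifted an octave up.
Moving 12 semitones up from Gb5 (the size of a perfect octave) reaches Gb6.

Gb6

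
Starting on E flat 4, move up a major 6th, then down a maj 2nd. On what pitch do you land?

B flat 4

Up a major sixth from Eb4: C5 (9 semitones up).
Down a major second from C5: Bb4 (2 semitones down).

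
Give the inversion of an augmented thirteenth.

First reduce the compound augmented thirteenth to its simple form, an augmented sixth.
Inverted interval numbers add to nine, so a sixth pairs with a third (6 + 3 = 9).
And augmented becomes diminished under inversion, so we get a diminished third.

diminished 3rd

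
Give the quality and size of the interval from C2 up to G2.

C to G spans five letter names (C-D-E-F-G), so the interval is some kind of fifth.
Counting semitones, C2→G2 is 7, which is the perfect fifth.

P5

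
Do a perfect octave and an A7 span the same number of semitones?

A perfect octave = 12 semitones = an augmented seventh; enharmonically equal.

Yes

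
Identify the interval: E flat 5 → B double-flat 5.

diminished fifth

E to B spans five letter names (E-F-G-A-B): a fifth.
A perfect fifth would be 7 semitones; Eb5 to Bbb5 is 6, one semitone narrower, so the interval is diminished.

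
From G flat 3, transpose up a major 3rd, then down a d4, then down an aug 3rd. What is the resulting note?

Gb3 up a major third → Bb3 (4 semitones).
A diminished fourth down from Bb3 is F#3.
An augmented third down from F#3 is Db3.

D flat 3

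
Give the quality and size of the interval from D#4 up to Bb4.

diminished 6th

D to B spans six letter names (D-E-F-G-A-B), so the interval is some kind of sixth.
D#4 to Bb4 spans 7 semitones — two semitones narrower than the major sixth (9) — giving a diminished sixth.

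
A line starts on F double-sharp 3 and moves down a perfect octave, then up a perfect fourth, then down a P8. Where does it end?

Down a perfect octave from F##3: F##2 (12 semitones down).
Up a perfect fourth from F##2: B#2 (5 semitones up).
B#2 down a perfect octave → B#1 (12 semitones).

B sharp 1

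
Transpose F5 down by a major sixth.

Six letter names down from F: A.
A major sixth is 9 semitones; 9 semitones down from F5 gives Ab4.

Ab4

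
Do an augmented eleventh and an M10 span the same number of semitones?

No

An augmented eleventh is 18 semitones but a major tenth is 16 semitones — different sizes.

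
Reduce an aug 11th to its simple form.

Each octave removed subtracts seven from the number: 11 − 7 = 4.
Quality carries through unchanged, so the simple form is an augmented fourth.

A4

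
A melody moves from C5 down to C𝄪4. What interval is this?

doubly diminished octave

Descending from C5 to C##4 is the same interval as ascending C##4 to C5.
C to C is the same letter name, plus an octave — that makes it an octave of some quality.
C##4 to C5 spans 10 semitones — two semitones narrower than the perfect octave (12) — giving a doubly diminished octave.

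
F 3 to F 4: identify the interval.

P8

F to F is the same letter name, plus an octave — that makes it an octave of some quality.
Counting semitones, F3→F4 is 12, which is the perfect octave.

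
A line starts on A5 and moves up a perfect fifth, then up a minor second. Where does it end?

F6

A5 up a perfect fifth → E6 (7 semitones).
A minor second up from E6 is F6.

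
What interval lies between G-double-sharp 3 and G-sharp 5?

d15

G to G is the same letter name, plus 2 octaves: a fifteenth.
G##3 to G#5 spans 23 semitones — one semitone narrower than the perfect fifteenth (24) — giving a diminished fifteenth.
(Equivalently, a compound diminished octave: a diminished octave plus an octave.)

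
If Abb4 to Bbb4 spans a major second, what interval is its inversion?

minor seventh

The rule of nine gives the new number: 9 − 2 = 7, so a second becomes a seventh.
And major becomes minor under inversion, so we get a minor seventh.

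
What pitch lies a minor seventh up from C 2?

B-flat 2

The seventh takes the letter from C up to B.
A minor seventh is 10 semitones; 10 semitones up from C2 gives Bb2.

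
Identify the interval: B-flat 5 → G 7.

major thirteenth

B to G spans six letter names (B-C-D-E-F-G), plus an octave: a thirteenth.
Bb5 to G7 is 21 semitones, matching the major thirteenth exactly, so the quality is major.
(Equivalently, a compound major sixth: a major sixth plus an octave.)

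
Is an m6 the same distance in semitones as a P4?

No

A minor sixth is 8 semitones but a perfect fourth is 5 semitones — different sizes.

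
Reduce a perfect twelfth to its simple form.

perfect 5th

Subtracting seven from the interval number removes an octave: 12 − 7 = 5.
Quality carries through unchanged, so the simple form is a perfect fifth.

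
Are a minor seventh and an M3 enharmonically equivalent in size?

No

A minor seventh is 10 semitones but a major third is 4 semitones — different sizes.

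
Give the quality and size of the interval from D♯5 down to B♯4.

Descending from D#5 to B#4 is the same interval as ascending B#4 to D#5.
B to D spans three letter names (B-C-D): a third.
At 3 semitones, B#4→D#5 falls one short of a major third: minor.

m3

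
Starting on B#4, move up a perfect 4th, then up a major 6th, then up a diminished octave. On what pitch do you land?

C#7

B#4 up a perfect fourth → E#5 (5 semitones).
E#5 up a major sixth → C##6 (9 semitones).
Up a diminished octave from C##6: C#7 (11 semitones up).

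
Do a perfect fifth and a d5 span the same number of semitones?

7 semitones (perfect fifth) vs 6 semitones (diminished fifth): not equal.

No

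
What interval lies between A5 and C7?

minor tenth

A to C spans three letter names (A-B-C), plus an octave, so the interval is some kind of tenth.
A major tenth would be 16 semitones, but A5 to C7 is 15 — one semitone narrower, making it a minor tenth.
(Equivalently, a compound minor third: a minor third plus an octave.)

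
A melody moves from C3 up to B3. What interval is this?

major 7th

C to B spans seven letter names (C-D-E-F-G-A-B) — that makes it a seventh of some quality.
C3 to B3 is 11 semitones, matching the major seventh exactly, so the quality is major.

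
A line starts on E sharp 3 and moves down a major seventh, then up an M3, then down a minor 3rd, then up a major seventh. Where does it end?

A major seventh down from E#3 is F#2.
A major third up from F#2 is A#2.
Down a minor third from A#2: F##2 (3 semitones down).
F##2 up a major seventh → E##3 (11 semitones).

E double-sharp 3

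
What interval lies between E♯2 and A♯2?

E to A spans four letter names (E-F-G-A) — that makes it a fourth of some quality.
The perfect fourth spans 5 semitones, and E#2 to A#2 is exactly 5 semitones — so this is a perfect fourth.

perfect 4th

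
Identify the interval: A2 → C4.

A to C spans three letter names (A-B-C), plus an octave, so the interval is some kind of tenth.
At 15 semitones, A2→C4 falls one short of a major tenth: minor.
(Equivalently, a compound minor third: a minor third plus an octave.)

minor tenth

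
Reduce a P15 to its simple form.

Each octave removed subtracts seven from the number: 15 − 7 = 8.
Quality carries through unchanged, so the simple form is a perfect octave.

perfect octave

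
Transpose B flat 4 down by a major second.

A flat 4

Counting two letter names down from B lands on A.
Moving 2 semitones down from Bb4 (the size of a major second) reaches Ab4.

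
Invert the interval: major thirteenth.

First reduce the compound major thirteenth to its simple form, a major sixth.
Inverted interval numbers add to nine, so a sixth pairs with a third (6 + 3 = 9).
Quality inverts too: major becomes minor. That makes the inversion a minor third.

m3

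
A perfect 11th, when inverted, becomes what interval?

perfect 5th

First reduce the compound perfect eleventh to its simple form, a perfect fourth.
The rule of nine gives the new number: 9 − 4 = 5, so a fourth becomes a fifth.
Quality inverts too: perfect stays perfect. That makes the inversion a perfect fifth.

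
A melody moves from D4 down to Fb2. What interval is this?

augmented thirteenth

Descending from D4 to Fb2 is the same interval as ascending Fb2 to D4.
F to D spans six letter names (F-G-A-B-C-D), plus an octave: a thirteenth.
A major thirteenth would be 21 semitones; Fb2 to D4 is 22, one semitone wider, so the interval is augmented.
(Equivalently, a compound augmented sixth: an augmented sixth plus an octave.)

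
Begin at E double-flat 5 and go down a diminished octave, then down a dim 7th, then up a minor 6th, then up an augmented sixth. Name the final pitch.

B sharp 4

Ebb5 down a diminished octave → Eb4 (11 semitones).
Down a diminished seventh from Eb4: F#3 (9 semitones down).
A minor sixth up from F#3 is D4.
Up an augmented sixth from D4: B#4 (10 semitones up).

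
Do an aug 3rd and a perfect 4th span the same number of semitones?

Yes

An augmented third = 5 semitones = a perfect fourth; enharmonically equal.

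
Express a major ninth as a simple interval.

major second

Subtracting seven from the interval number removes an octave: 9 − 7 = 2.
That makes a major ninth a compound major second — an octave plus a major second.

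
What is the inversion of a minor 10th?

major sixth

First reduce the compound minor tenth to its simple form, a minor third.
The rule of nine gives the new number: 9 − 3 = 6, so a third becomes a sixth.
And minor becomes major under inversion, so we get a major sixth.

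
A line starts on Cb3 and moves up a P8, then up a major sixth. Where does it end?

Cb3 up a perfect octave → Cb4 (12 semitones).
A major sixth up from Cb4 is Ab4.

Ab4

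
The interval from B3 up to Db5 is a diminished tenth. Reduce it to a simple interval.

diminished 3rd

Take out an octave (7 from the number): 10 − 7 = 3.
Quality carries through unchanged, so the simple form is a diminished third.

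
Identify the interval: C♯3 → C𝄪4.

C to C is the same letter name, plus an octave: an octave.
C#3 to C##4 spans 13 semitones — one semitone wider than the perfect octave (12) — giving an augmented octave.

augmented octave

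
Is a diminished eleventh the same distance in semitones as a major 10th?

A diminished eleventh = 16 semitones = a major tenth; enharmonically equal.

Yes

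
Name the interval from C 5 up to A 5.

major 6th

C to A spans six letter names (C-D-E-F-G-A) — that makes it a sixth of some quality.
C5 to A5 is 9 semitones, matching the major sixth exactly, so the quality is major.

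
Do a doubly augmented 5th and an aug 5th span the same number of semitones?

No

A doubly augmented fifth spans 9 semitones; an augmented fifth spans 8 semitones. They differ by 1.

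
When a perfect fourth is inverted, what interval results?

perfect 5th

Interval numbers invert to sum to nine: 4 + 5 = 9, so a fourth inverts to a fifth.
And perfect stays perfect under inversion, so we get a perfect fifth.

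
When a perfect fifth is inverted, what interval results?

perfect fourth

Interval numbers invert to sum to nine: 5 + 4 = 9, so a fifth inverts to a fourth.
Quality inverts too: perfect stays perfect. That makes the inversion a perfect fourth.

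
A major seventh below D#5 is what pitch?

Seven letter names down from D: E.
Moving 11 semitones down from D#5 (the size of a major seventh) reaches E4.

E4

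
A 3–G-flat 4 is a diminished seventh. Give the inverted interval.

The rule of nine gives the new number: 9 − 7 = 2, so a seventh becomes a second.
And diminished becomes augmented under inversion, so we get an augmented second.

augmented 2nd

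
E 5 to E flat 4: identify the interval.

Descending from E5 to Eb4 is the same interval as ascending Eb4 to E5.
E to E is the same letter name, plus an octave: an octave.
The perfect octave is 12 semitones; here we have 13, one semitone wider: augmented.

augmented octave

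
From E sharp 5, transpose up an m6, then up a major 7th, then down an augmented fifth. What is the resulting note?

E 6

A minor sixth up from E#5 is C#6.
A major seventh up from C#6 is B#6.
Down an augmented fifth from B#6: E6 (8 semitones down).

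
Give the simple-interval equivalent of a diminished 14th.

diminished 7th

Subtracting seven from the interval number removes an octave: 14 − 7 = 7.
So a diminished fourteenth is an octave plus a diminished seventh. The quality is unchanged.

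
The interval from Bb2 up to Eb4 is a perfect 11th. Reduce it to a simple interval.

Subtracting seven from the interval number removes an octave: 11 − 7 = 4.
Quality carries through unchanged, so the simple form is a perfect fourth.

perfect fourth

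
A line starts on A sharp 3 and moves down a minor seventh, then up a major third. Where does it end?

A minor seventh down from A#3 is B#2.
Up a major third from B#2: D##3 (4 semitones up).

D double-sharp 3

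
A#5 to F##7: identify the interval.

A to F spans six letter names (A-B-C-D-E-F), plus an octave: a thirteenth.
Counting semitones, A#5→F##7 is 21, which is the major thirteenth.
(Equivalently, a compound major sixth: a major sixth plus an octave.)

major thirteenth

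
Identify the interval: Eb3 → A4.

augmented eleventh

E to A spans four letter names (E-F-G-A), plus an octave: an eleventh.
The perfect eleventh is 17 semitones; here we have 18, one semitone wider: augmented.
(Equivalently, a compound augmented fourth: an augmented fourth plus an octave.)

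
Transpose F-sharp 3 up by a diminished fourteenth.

Seven letters up from F (plus an octave) reaches E.
A diminished fourteenth spans 21 semitones, so from F#3 the target pitch is Eb5.

E-flat 5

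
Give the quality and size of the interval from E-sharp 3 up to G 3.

diminished third

E to G spans three letter names (E-F-G): a third.
The major third is 4 semitones; here we have 2, two semitones narrower: diminished.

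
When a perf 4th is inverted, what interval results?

perfect 5th

Inverted interval numbers add to nine, so a fourth pairs with a fifth (4 + 5 = 9).
Quality inverts too: perfect stays perfect. That makes the inversion a perfect fifth.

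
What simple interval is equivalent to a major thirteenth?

M6

Each octave removed subtracts seven from the number: 13 − 7 = 6.
Quality carries through unchanged, so the simple form is a major sixth.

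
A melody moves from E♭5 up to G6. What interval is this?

M10

E to G spans three letter names (E-F-G), plus an octave, so the interval is some kind of tenth.
Eb5 to G6 is 16 semitones, matching the major tenth exactly, so the quality is major.
(Equivalently, a compound major third: a major third plus an octave.)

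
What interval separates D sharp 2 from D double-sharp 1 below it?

Descending from D#2 to D##1 is the same interval as ascending D##1 to D#2.
D to D is the same letter name, plus an octave, so the interval is some kind of octave.
D##1 to D#2 spans 11 semitones — one semitone narrower than the perfect octave (12) — giving a diminished octave.

d8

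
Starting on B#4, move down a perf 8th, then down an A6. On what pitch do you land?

Down a perfect octave from B#4: B#3 (12 semitones down).
An augmented sixth down from B#3 is D3.

D3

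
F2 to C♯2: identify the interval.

d4

Descending from F2 to C#2 is the same interval as ascending C#2 to F2.
C to F spans four letter names (C-D-E-F) — that makes it a fourth of some quality.
The perfect fourth is 5 semitones; here we have 4, one semitone narrower: diminished.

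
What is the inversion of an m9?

First reduce the compound minor ninth to its simple form, a minor second.
Inverted interval numbers add to nine, so a second pairs with a seventh (2 + 7 = 9).
The quality also flips — minor becomes major — giving a major seventh.

M7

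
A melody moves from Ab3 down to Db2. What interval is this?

perfect 12th

Descending from Ab3 to Db2 is the same interval as ascending Db2 to Ab3.
D to A spans five letter names (D-E-F-G-A), plus an octave: a twelfth.
Db2 to Ab3 is 19 semitones, matching the perfect twelfth exactly, so the quality is perfect.
(Equivalently, a compound perfect fifth: a perfect fifth plus an octave.)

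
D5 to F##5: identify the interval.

D to F spans three letter names (D-E-F), so the interval is some kind of third.
The major third is 4 semitones; here we have 5, one semitone wider: augmented.

augmented 3rd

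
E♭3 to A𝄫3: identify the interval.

E to A spans four letter names (E-F-G-A) — that makes it a fourth of some quality.
Eb3 to Abb3 spans 4 semitones — one semitone narrower than the perfect fourth (5) — giving a diminished fourth.

d4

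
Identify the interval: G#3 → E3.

major 3rd

Descending from G#3 to E3 is the same interval as ascending E3 to G#3.
E to G spans three letter names (E-F-G): a third.
Counting semitones, E3→G#3 is 4, which is the major third.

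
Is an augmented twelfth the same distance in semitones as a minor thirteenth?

Both span 20 semitones: an augmented twelfth and a minor thirteenth are the same chromatic distance.

Yes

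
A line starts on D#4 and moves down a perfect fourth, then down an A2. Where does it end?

G3

Down a perfect fourth from D#4: A#3 (5 semitones down).
An augmented second down from A#3 is G3.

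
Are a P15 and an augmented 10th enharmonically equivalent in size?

A perfect fifteenth spans 24 semitones; an augmented tenth spans 17 semitones. They differ by 7.

No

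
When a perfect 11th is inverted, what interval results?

perfect 5th

First reduce the compound perfect eleventh to its simple form, a perfect fourth.
The rule of nine gives the new number: 9 − 4 = 5, so a fourth becomes a fifth.
And perfect stays perfect under inversion, so we get a perfect fifth.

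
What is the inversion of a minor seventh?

M2

Interval numbers invert to sum to nine: 7 + 2 = 9, so a seventh inverts to a second.
Quality inverts too: minor becomes major. That makes the inversion a major second.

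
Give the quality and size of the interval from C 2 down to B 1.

Descending from C2 to B1 is the same interval as ascending B1 to C2.
B to C spans two letter names (B-C): a second.
At 1 semitone, B1→C2 falls one short of a major second: minor.

minor 2nd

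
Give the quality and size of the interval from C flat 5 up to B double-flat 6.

C to B spans seven letter names (C-D-E-F-G-A-B), plus an octave — that makes it a fourteenth of some quality.
At 22 semitones, Cb5→Bbb6 falls one short of a major fourteenth: minor.
(Equivalently, a compound minor seventh: a minor seventh plus an octave.)

minor fourteenth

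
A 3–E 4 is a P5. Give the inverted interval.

perfect 4th

Interval numbers invert to sum to nine: 5 + 4 = 9, so a fifth inverts to a fourth.
And perfect stays perfect under inversion, so we get a perfect fourth.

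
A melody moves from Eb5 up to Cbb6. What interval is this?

diminished sixth

E to C spans six letter names (E-F-G-A-B-C), so the interval is some kind of sixth.
The major sixth is 9 semitones; here we have 7, two semitones narrower: diminished.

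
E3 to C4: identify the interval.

minor 6th

E to C spans six letter names (E-F-G-A-B-C), so the interval is some kind of sixth.
At 8 semitones, E3→C4 falls one short of a major sixth: minor.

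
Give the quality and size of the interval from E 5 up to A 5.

P4

E to A spans four letter names (E-F-G-A) — that makes it a fourth of some quality.
Counting semitones, E5→A5 is 5, which is the perfect fourth.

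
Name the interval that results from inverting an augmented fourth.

Interval numbers invert to sum to nine: 4 + 5 = 9, so a fourth inverts to a fifth.
And augmented becomes diminished under inversion, so we get a diminished fifth.

d5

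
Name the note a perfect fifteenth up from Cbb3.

A fifteenth keeps the letter name C, two octaves up from C.
Moving 24 semitones up from Cbb3 (the size of a perfect fifteenth) reaches Cbb5.

Cbb5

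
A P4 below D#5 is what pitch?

A#4

Counting four letter names down from D lands on A.
A perfect fourth is 5 semitones; 5 semitones down from D#5 gives A#4.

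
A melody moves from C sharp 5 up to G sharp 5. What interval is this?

C to G spans five letter names (C-D-E-F-G), so the interval is some kind of fifth.
The perfect fifth spans 7 semitones, and C#5 to G#5 is exactly 7 semitones — so this is a perfect fifth.

perfect fifth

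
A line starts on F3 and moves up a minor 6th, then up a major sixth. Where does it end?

A minor sixth up from F3 is Db4.
Up a major sixth from Db4: Bb4 (9 semitones up).

Bb4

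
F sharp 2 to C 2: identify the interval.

augmented 4th

Descending from F#2 to C2 is the same interval as ascending C2 to F#2.
C to F spans four letter names (C-D-E-F): a fourth.
C2 to F#2 spans 6 semitones — one semitone wider than the perfect fourth (5) — giving an augmented fourth.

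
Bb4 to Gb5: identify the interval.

minor sixth

B to G spans six letter names (B-C-D-E-F-G) — that makes it a sixth of some quality.
At 8 semitones, Bb4→Gb5 falls one short of a major sixth: minor.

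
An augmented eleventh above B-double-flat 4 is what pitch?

E-flat 6

The eleventh's letter: B up four letter names plus an octave → E.
Moving 18 semitones up from Bbb4 (the size of an augmented eleventh) reaches Eb6.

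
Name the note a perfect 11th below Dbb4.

Counting four letter names plus an octave down from D lands on A.
Moving 17 semitones down from Dbb4 (the size of a perfect eleventh) reaches Abb2.

Abb2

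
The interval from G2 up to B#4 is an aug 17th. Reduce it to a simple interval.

Each octave removed subtracts seven from the number: 17 − 14 = 3.
That makes an augmented seventeenth a compound augmented third — 2 octaves plus an augmented third.

augmented third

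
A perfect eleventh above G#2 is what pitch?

The eleventh's letter: G up four letter names plus an octave → C.
A perfect eleventh is 17 semitones; 17 semitones up from G#2 gives C#4.

C#4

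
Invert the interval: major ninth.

m7

First reduce the compound major ninth to its simple form, a major second.
Inverted interval numbers add to nine, so a second pairs with a seventh (2 + 7 = 9).
Quality inverts too: major becomes minor. That makes the inversion a minor seventh.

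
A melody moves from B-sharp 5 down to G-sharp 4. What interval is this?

major tenth

Descending from B#5 to G#4 is the same interval as ascending G#4 to B#5.
G to B spans three letter names (G-A-B), plus an octave, so the interval is some kind of tenth.
The major tenth spans 16 semitones, and G#4 to B#5 is exactly 16 semitones — so this is a major tenth.
(Equivalently, a compound major third: a major third plus an octave.)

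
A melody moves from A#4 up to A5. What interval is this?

A to A is the same letter name, plus an octave: an octave.
A#4 to A5 spans 11 semitones — one semitone narrower than the perfect octave (12) — giving a diminished octave.

diminished 8th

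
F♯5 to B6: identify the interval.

perfect 11th

F to B spans four letter names (F-G-A-B), plus an octave, so the interval is some kind of eleventh.
F#5 to B6 is 17 semitones, matching the perfect eleventh exactly, so the quality is perfect.
(Equivalently, a compound perfect fourth: a perfect fourth plus an octave.)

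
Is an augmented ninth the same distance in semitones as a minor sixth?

An augmented ninth is 15 semitones but a minor sixth is 8 semitones — different sizes.

No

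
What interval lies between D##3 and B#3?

minor sixth

D to B spans six letter names (D-E-F-G-A-B): a sixth.
D##3 to B#3 is 8 semitones, a half step short of the major sixth (9), so this is minor.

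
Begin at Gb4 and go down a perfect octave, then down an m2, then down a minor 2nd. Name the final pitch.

E3

A perfect octave down from Gb4 is Gb3.
Gb3 down a minor second → F3 (1 semitone).
A minor second down from F3 is E3.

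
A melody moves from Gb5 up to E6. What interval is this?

A6

G to E spans six letter names (G-A-B-C-D-E), so the interval is some kind of sixth.
The major sixth is 9 semitones; here we have 10, one semitone wider: augmented.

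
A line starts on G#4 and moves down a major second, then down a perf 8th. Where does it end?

F#3

A major second down from G#4 is F#4.
Down a perfect octave from F#4: F#3 (12 semitones down).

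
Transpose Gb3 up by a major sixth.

Counting six letter names up from G lands on E.
Moving 9 semitones up from Gb3 (the size of a major sixth) reaches Eb4.

Eb4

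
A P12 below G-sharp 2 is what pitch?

Counting five letter names plus an octave down from G lands on C.
A perfect twelfth spans 19 semitones, so from G#2 the target pitch is C#1.

C-sharp 1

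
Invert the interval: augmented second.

diminished seventh

Interval numbers invert to sum to nine: 2 + 7 = 9, so a second inverts to a seventh.
The quality also flips — augmented becomes diminished — giving a diminished seventh.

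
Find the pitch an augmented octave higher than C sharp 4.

An octave keeps the letter name C, an octave up from C.
An augmented octave spans 13 semitones, so from C#4 the target pitch is C##5.

C double-sharp 5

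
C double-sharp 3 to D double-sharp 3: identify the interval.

C to D spans two letter names (C-D) — that makes it a second of some quality.
C##3 to D##3 is 2 semitones, matching the major second exactly, so the quality is major.

major 2nd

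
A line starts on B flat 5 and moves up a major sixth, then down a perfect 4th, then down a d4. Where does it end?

A sharp 5

Bb5 up a major sixth → G6 (9 semitones).
A perfect fourth down from G6 is D6.
A diminished fourth down from D6 is A#5.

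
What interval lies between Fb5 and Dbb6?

m6

F to D spans six letter names (F-G-A-B-C-D): a sixth.
At 8 semitones, Fb5→Dbb6 falls one short of a major sixth: minor.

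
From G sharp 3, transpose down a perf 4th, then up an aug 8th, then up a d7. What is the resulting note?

A perfect fourth down from G#3 is D#3.
Up an augmented octave from D#3: D##4 (13 semitones up).
Up a diminished seventh from D##4: C#5 (9 semitones up).

C sharp 5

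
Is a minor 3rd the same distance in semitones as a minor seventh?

3 semitones (minor third) vs 10 semitones (minor seventh): not equal.

No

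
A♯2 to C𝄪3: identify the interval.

major third

A to C spans three letter names (A-B-C), so the interval is some kind of third.
The major third spans 4 semitones, and A#2 to C##3 is exactly 4 semitones — so this is a major third.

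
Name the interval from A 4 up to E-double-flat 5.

A to E spans five letter names (A-B-C-D-E): a fifth.
A perfect fifth would be 7 semitones; A4 to Ebb5 is 5, two semitones narrower, so the interval is doubly diminished.

dd5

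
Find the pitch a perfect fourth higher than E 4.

A 4

The fourth takes the letter from E up to A.
A perfect fourth is 5 semitones; 5 semitones up from E4 gives A4.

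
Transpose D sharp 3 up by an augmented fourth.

G double-sharp 3

Counting four letter names up from D lands on G.
Moving 6 semitones up from D#3 (the size of an augmented fourth) reaches G##3.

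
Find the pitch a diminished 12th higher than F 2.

The twelfth's letter: F up five letter names plus an octave → C.
A diminished twelfth spans 18 semitones, so from F2 the target pitch is Cb4.

C flat 4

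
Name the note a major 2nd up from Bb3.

Counting two letter names up from B lands on C.
A major second spans 2 semitones, so from Bb3 the target pitch is C4.

C4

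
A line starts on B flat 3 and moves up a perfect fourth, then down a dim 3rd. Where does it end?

C sharp 4

Up a perfect fourth from Bb3: Eb4 (5 semitones up).
Down a diminished third from Eb4: C#4 (2 semitones down).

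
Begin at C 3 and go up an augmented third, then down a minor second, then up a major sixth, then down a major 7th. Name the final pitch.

C double-sharp 3

C3 up an augmented third → E#3 (5 semitones).
A minor second down from E#3 is D##3.
A major sixth up from D##3 is B##3.
B##3 down a major seventh → C##3 (11 semitones).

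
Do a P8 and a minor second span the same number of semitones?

No

A perfect octave is 12 semitones but a minor second is 1 semitone — different sizes.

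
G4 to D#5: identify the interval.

augmented fifth

G to D spans five letter names (G-A-B-C-D), so the interval is some kind of fifth.
A perfect fifth would be 7 semitones; G4 to D#5 is 8, one semitone wider, so the interval is augmented.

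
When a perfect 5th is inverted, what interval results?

Inverted interval numbers add to nine, so a fifth pairs with a fourth (5 + 4 = 9).
Quality inverts too: perfect stays perfect. That makes the inversion a perfect fourth.

perfect 4th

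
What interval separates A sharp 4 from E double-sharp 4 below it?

diminished fourth

Descending from A#4 to E##4 is the same interval as ascending E##4 to A#4.
E to A spans four letter names (E-F-G-A): a fourth.
A perfect fourth would be 5 semitones; E##4 to A#4 is 4, one semitone narrower, so the interval is diminished.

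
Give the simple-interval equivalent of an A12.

A5

Subtracting seven from the interval number removes an octave: 12 − 7 = 5.
That makes an augmented twelfth a compound augmented fifth — an octave plus an augmented fifth.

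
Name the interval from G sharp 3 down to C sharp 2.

P12

Descending from G#3 to C#2 is the same interval as ascending C#2 to G#3.
C to G spans five letter names (C-D-E-F-G), plus an octave: a twelfth.
The perfect twelfth spans 19 semitones, and C#2 to G#3 is exactly 19 semitones — so this is a perfect twelfth.
(Equivalently, a compound perfect fifth: a perfect fifth plus an octave.)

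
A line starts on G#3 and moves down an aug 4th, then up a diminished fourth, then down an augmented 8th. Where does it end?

Gbb2

Down an augmented fourth from G#3: D3 (6 semitones down).
A diminished fourth up from D3 is Gb3.
Gb3 down an augmented octave → Gbb2 (13 semitones).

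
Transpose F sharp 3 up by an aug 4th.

The fourth takes the letter from F up to B.
An augmented fourth is 6 semitones; 6 semitones up from F#3 gives B#3.

B sharp 3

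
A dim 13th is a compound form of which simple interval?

Subtracting seven from the interval number removes an octave: 13 − 7 = 6.
Quality carries through unchanged, so the simple form is a diminished sixth.

d6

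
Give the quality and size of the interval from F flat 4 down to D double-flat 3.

Descending from Fb4 to Dbb3 is the same interval as ascending Dbb3 to Fb4.
D to F spans three letter names (D-E-F), plus an octave: a tenth.
The major tenth spans 16 semitones, and Dbb3 to Fb4 is exactly 16 semitones — so this is a major tenth.
(Equivalently, a compound major third: a major third plus an octave.)

major tenth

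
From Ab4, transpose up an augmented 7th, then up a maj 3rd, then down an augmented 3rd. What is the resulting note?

G5

Ab4 up an augmented seventh → G#5 (12 semitones).
A major third up from G#5 is B#5.
An augmented third down from B#5 is G5.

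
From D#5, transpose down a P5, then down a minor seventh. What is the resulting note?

A#3

A perfect fifth down from D#5 is G#4.
G#4 down a minor seventh → A#3 (10 semitones).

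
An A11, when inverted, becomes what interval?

First reduce the compound augmented eleventh to its simple form, an augmented fourth.
Inverted interval numbers add to nine, so a fourth pairs with a fifth (4 + 5 = 9).
The quality also flips — augmented becomes diminished — giving a diminished fifth.

diminished fifth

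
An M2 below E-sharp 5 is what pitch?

Two letter names down from E: D.
Moving 2 semitones down from E#5 (the size of a major second) reaches D#5.

D-sharp 5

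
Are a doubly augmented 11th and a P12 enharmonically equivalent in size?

Yes

Both span 19 semitones: a doubly augmented eleventh and a perfect twelfth are the same chromatic distance.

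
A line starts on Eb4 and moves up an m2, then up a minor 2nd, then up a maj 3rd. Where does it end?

Eb4 up a minor second → Fb4 (1 semitone).
Fb4 up a minor second → Gbb4 (1 semitone).
Gbb4 up a major third → Bbb4 (4 semitones).

Bbb4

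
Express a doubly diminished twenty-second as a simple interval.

dd8

Each octave removed subtracts seven from the number: 22 − 14 = 8.
That makes a doubly diminished twenty-second a compound doubly diminished octave — 2 octaves plus a doubly diminished octave.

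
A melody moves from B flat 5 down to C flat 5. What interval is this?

Descending from Bb5 to Cb5 is the same interval as ascending Cb5 to Bb5.
C to B spans seven letter names (C-D-E-F-G-A-B), so the interval is some kind of seventh.
Cb5 to Bb5 is 11 semitones, matching the major seventh exactly, so the quality is major.

M7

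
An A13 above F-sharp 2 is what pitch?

The thirteenth's letter: F up six letter names plus an octave → D.
An augmented thirteenth spans 22 semitones, so from F#2 the target pitch is D##4.

D-double-sharp 4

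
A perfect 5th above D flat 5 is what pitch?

Five letter names up from D: A.
A perfect fifth is 7 semitones; 7 semitones up from Db5 gives Ab5.

A flat 5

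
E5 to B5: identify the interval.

E to B spans five letter names (E-F-G-A-B): a fifth.
Counting semitones, E5→B5 is 7, which is the perfect fifth.

P5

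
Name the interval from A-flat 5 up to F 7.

A to F spans six letter names (A-B-C-D-E-F), plus an octave: a thirteenth.
Ab5 to F7 is 21 semitones, matching the major thirteenth exactly, so the quality is major.
(Equivalently, a compound major sixth: a major sixth plus an octave.)

major thirteenth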